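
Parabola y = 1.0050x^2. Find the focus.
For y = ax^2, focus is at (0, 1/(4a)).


a = 1.0050
4a = 4.0200
focus = (0, 1/4.0200) = (0, 0.2488)

Focus = (0, 0.2488)


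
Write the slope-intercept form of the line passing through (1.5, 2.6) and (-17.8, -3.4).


m = (-6.0)/(-19.3) = 0.3109
b = y1 - m*x1 = 2.6 - (-6.0*1.5)/(-19.3) = 2.6 - 0.4663 = 2.1337

y = 0.3109x + 2.1337


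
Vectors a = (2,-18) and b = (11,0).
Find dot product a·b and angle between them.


a·b = 2*11 - 18*0 = 22 + 0 = 22
|a| = sqrt(4+324) = 18.1108
|b| = sqrt(121+0) = 11.0000
cos(theta) = 22/(sqrt(328)*sqrt(121)) = 22/sqrt(39688) = 0.110432
theta = arccos(22/sqrt(39688)) = 83.6598 degrees

a·b = 22, theta = 83.6598 deg


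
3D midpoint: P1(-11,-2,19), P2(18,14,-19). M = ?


Mx = (-11+18)/2 = 3.5000
My = (-2+14)/2 = 6.0000
Mz = (19- 19)/2 = 0

M = (3.5000, 6.0000, 0)


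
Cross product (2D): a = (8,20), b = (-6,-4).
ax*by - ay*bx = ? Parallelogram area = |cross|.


cross = 8*(-4) - 20*(-6) = -32 + 120 = 88
Parallelogram area = |88| = 88

cross = 88, parallelogram area = 88


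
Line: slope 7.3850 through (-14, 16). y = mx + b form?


y - 16 = 7.3850(x + 14)
y = 7.3850x + 16 - 7.3850*(-14)
y = 7.3850x + 119.3900

y = 7.3850x + 119.3900


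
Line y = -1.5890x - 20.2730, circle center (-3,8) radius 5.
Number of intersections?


Substitute y = -1.5890x - 20.2730: (x+ 3)^2 + (-1.5890x- 20.2730-8)^2 = 25
Expand to Ax^2 + Bx + C = 0, where b-k = -28.273
A = 1+m^2 = 3.524921
B = 2(m(b-k) - h) = 2(-1.5890*(-28.273) + 3) = 95.851594
C = h^2 + (b-k)^2 - r^2 = 9 + 799.362529 - 25 = 783.362529
disc = B^2-4AC = 9187.5281 - 11045.1641 = -1857.6360
disc < 0

0 intersection points


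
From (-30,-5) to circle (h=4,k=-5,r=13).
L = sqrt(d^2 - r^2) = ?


d = sqrt((-30-4)^2 + (-5+ 5)^2) = sqrt(1156+0) = 34.0000
L = sqrt(1156.0000 - 169) = sqrt(987.0000) = 31.4166

31.4166


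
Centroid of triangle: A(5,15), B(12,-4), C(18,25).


Gx = (5+12+18)/3 = 35/3 = 11.6667
Gy = (15- 4+25)/3 = 36/3 = 12.0000

G = (11.6667, 12.0000)


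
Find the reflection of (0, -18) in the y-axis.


Reflection rule for y-axis: (-x, y)
(0, -18) -> (0, -18)

(0, -18)


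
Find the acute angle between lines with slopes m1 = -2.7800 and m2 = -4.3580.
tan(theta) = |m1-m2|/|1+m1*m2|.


m1-m2 = 1.578
1+m1*m2 = 13.11524
tan(theta) = |1.578/13.11524| = 0.120318
theta = arctan(|1.578/13.11524|) = 6.8607 degrees (acute angle)

6.8607 degrees


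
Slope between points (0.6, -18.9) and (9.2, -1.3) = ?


dy = -1.3 + 18.9 = 17.6
dx = 9.2 - 0.6 = 8.6
m = 17.6/8.6 = 2.0465

m = 2.0465


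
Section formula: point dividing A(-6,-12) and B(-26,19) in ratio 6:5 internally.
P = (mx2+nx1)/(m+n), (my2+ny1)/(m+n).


Px = (6*(-26) + 5*(-6))/11 = -186/11 = -16.9091
Py = (6*19 + 5*(-12))/11 = 54/11 = 4.9091

P = (-16.9091, 4.9091)


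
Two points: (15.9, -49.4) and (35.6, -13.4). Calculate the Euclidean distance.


dx = 35.6 - 15.9 = 19.7
dy = -13.4 + 49.4 = 36.0
d = sqrt(388.09 + 1296.0) = sqrt(1684.09) = 41.0377

41.0377


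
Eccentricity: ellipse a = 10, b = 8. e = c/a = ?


c = sqrt(100-64) = sqrt(36) = 6.0000
e = c/a = 6/10 = 0.6000

e = 0.6000


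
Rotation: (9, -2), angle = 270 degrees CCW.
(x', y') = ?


cos(270) = 0, sin(270) = -1
x' = 9*0 + 2*(-1) = -2
y' = 9*(-1) - 2*0 = -9

(-2, -9)


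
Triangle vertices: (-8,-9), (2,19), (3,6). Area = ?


-8*(19-6) = -104
2*(6+ 9) = 30
3*(-9-19) = -84
sum = -158
Area = |-158|/2 = 79.0000

79.0000 sq units


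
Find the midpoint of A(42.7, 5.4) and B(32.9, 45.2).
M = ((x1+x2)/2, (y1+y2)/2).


Mx = (42.7 + 32.9)/2 = 75.6/2 = 37.8000
My = (5.4 + 45.2)/2 = 50.6/2 = 25.3000

(37.8000, 25.3000)


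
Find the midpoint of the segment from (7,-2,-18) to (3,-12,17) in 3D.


Mx = (7+3)/2 = 5.0000
My = (-2- 12)/2 = -7.0000
Mz = (-18+17)/2 = -0.5000

M = (5.0000, -7.0000, -0.5000)


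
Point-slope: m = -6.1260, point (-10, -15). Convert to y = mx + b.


y + 15 = -6.1260(x + 10)
y = -6.1260x - 15 + 6.1260*(-10)
y = -6.1260x - 76.2600

y = -6.1260x - 76.2600


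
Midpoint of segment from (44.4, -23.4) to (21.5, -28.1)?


Mx = (44.4 + 21.5)/2 = 65.9/2 = 32.9500
My = (-23.4 - 28.1)/2 = -51.5/2 = -25.7500

(32.9500, -25.7500)


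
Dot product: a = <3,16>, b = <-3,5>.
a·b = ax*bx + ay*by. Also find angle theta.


a·b = 3*(-3) + 16*5 = -9 + 80 = 71
|a| = sqrt(9+256) = 16.2788
|b| = sqrt(9+25) = 5.8310
cos(theta) = 71/(sqrt(265)*sqrt(34)) = 71/sqrt(9010) = 0.747990
theta = arccos(71/sqrt(9010)) = 41.5834 degrees

a·b = 71, theta = 41.5834 deg


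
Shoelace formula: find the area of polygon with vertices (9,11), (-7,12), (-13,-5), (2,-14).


sum(xi*y_{i+1}) = 9*12 - 7*(-5) - 13*(-14) + 2*11 = 347
sum(yi*x_{i+1}) = 11*(-7) + 12*(-13) - 5*2 - 14*9 = -369
Area = |347 + 369|/2 = 716/2 = 358.0000

358.0000 sq units


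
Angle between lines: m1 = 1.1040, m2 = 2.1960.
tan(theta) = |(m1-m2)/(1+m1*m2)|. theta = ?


m1-m2 = -1.092
1+m1*m2 = 3.424384
tan(theta) = |-1.092/3.424384| = 0.318889
theta = arctan(|-1.092/3.424384|) = 17.6869 degrees (acute angle)

17.6869 degrees


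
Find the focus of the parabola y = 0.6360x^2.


a = 0.6360
4a = 2.5440
focus = (0, 1/2.5440) = (0, 0.3931)

Focus = (0, 0.3931)


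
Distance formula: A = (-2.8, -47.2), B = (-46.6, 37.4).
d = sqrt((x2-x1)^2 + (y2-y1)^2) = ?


dx = -46.6 + 2.8 = -43.8
dy = 37.4 + 47.2 = 84.6
d = sqrt(1918.44 + 7157.16) = sqrt(9075.6) = 95.2659

95.2659


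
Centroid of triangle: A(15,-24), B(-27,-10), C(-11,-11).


Gx = (15- 27- 11)/3 = -23/3 = -7.6667
Gy = (-24- 10- 11)/3 = -45/3 = -15.0000

G = (-7.6667, -15.0000)


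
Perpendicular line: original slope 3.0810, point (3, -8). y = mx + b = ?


Perpendicular slope = -1/m1 = -1/3.0810 = -0.3246
b2 = y0 - m2*x0 = -8 + 3/3.0810 = -8 + 0.9737 = -7.0263

y = -0.3246x - 7.0263


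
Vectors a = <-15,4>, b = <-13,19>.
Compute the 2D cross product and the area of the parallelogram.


cross = -15*19 - 4*(-13) = -285 + 52 = -233
Parallelogram area = |-233| = 233

cross = -233, parallelogram area = 233


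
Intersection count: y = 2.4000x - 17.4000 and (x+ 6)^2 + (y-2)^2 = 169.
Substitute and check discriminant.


Substitute y = 2.4000x - 17.4000: (x+ 6)^2 + (2.4000x- 17.4000-2)^2 = 169
Expand to Ax^2 + Bx + C = 0, where b-k = -19.4
A = 1+m^2 = 6.76
B = 2(m(b-k) - h) = 2(2.4000*(-19.4) + 6) = -81.12
C = h^2 + (b-k)^2 - r^2 = 36 + 376.36 - 169 = 243.36
disc = B^2-4AC = 6580.4544 - 6580.4544 = 0
disc = 0

1 intersection point (tangent)


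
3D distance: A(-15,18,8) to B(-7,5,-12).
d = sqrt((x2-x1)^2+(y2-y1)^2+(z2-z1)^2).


dx=8, dy=-13, dz=-20
d = sqrt(64+169+400) = sqrt(633) = 25.1595

25.1595


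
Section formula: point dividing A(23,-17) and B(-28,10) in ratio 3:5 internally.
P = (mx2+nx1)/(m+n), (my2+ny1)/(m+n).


Px = (3*(-28) + 5*23)/8 = 31/8 = 3.8750
Py = (3*10 + 5*(-17))/8 = -55/8 = -6.8750

P = (3.8750, -6.8750)


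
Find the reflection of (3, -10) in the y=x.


Reflection rule for y=x: (y, x)
(3, -10) -> (-10, 3)

(-10, 3)


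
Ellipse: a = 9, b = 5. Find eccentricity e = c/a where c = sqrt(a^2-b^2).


c = sqrt(81-25) = sqrt(56) = 7.4833
e = c/a = sqrt(56)/9 = 0.8315

e = 0.8315


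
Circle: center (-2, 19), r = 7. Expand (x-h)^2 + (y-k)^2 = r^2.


(x+ 2)^2 + (y-19)^2 = 7^2
D = -2h = 4, E = -2k = -38
F = h^2+k^2-r^2 = 4+361-49 = 316

x^2 + y^2 + 4x - 38y + 316 = 0


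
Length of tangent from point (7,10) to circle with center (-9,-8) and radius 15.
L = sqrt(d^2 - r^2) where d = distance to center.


d = sqrt((7+ 9)^2 + (10+ 8)^2) = sqrt(256+324) = 24.0832
L = sqrt(580.0000 - 225) = sqrt(355.0000) = 18.8414

18.8414


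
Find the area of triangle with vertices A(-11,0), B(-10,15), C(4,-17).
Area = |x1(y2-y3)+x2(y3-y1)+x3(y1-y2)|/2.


-11*(15+ 17) = -352
-10*(-17-0) = 170
4*(0-15) = -60
sum = -242
Area = |-242|/2 = 121.0000

121.0000 sq units


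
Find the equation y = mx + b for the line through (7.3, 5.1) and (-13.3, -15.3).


m = (-20.4)/(-20.6) = 0.9903
b = y1 - m*x1 = 5.1 - (-20.4*7.3)/(-20.6) = 5.1 - 7.2291 = -2.1291

y = 0.9903x - 2.1291


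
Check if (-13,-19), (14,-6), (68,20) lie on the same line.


-13*(-6-20) + 14*(20+ 19) + 68*(-19+ 6)
= 338 + 546 - 884 = 0

Yes, collinear (determinant = 0)


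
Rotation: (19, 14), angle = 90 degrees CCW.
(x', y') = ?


cos(90) = 0, sin(90) = 1
x' = 19*0 - 14*1 = -14
y' = 19*1 + 14*0 = 19

(-14, 19)


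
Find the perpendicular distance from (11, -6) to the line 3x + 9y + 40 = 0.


|3*11 + 9*(-6) + 40| = |19| = 19
sqrt(9 + 81) = sqrt(90) = 9.4868
d = 19/sqrt(90) = 2.0028

2.0028


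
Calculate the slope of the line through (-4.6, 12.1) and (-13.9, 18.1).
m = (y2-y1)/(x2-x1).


dy = 18.1 - 12.1 = 6
dx = -13.9 + 4.6 = -9.3
m = 6/(-9.3) = -0.6452

m = -0.6452


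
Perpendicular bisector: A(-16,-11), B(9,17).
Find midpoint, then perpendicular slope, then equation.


Midpoint = (-3.5, 3)
Slope of AB = dy/dx = 28/25 = 1.1200
Perp slope = -dx/dy = -25/28 = -0.8929
b = My - (perp slope)*Mx = 3 + (25*(-3.5))/28 = 3 - 3.1250 = -0.1250

y = -0.8929x - 0.1250


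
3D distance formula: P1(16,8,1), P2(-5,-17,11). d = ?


dx=-21, dy=-25, dz=10
d = sqrt(441+625+100) = sqrt(1166) = 34.1467

34.1467


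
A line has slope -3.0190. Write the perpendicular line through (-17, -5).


Perpendicular slope = -1/m1 = -1/(-3.0190) = 0.3312
b2 = y0 - m2*x0 = -5 - 17/(-3.0190) = -5 + 5.6310 = 0.6310

y = 0.3312x + 0.6310


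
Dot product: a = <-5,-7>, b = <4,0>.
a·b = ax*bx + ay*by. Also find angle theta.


a·b = -5*4 - 7*0 = -20 + 0 = -20
|a| = sqrt(25+49) = 8.6023
|b| = sqrt(16+0) = 4.0000
cos(theta) = -20/(sqrt(74)*sqrt(16)) = -20/sqrt(1184) = -0.581238
theta = arccos(-20/sqrt(1184)) = 125.5377 degrees

a·b = -20, theta = 125.5377 deg


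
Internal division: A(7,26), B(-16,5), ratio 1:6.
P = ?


Px = (1*(-16) + 6*7)/7 = 26/7 = 3.7143
Py = (1*5 + 6*26)/7 = 161/7 = 23.0000

P = (3.7143, 23.0000)


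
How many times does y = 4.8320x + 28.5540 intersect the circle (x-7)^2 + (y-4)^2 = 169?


Substitute y = 4.8320x + 28.5540: (x-7)^2 + (4.8320x+28.5540-4)^2 = 169
Expand to Ax^2 + Bx + C = 0, where b-k = 24.554
A = 1+m^2 = 24.348224
B = 2(m(b-k) - h) = 2(4.8320*24.554 - 7) = 223.289856
C = h^2 + (b-k)^2 - r^2 = 49 + 602.898916 - 169 = 482.898916
disc = B^2-4AC = 49858.3598 - 47030.9239 = 2827.4359
disc > 0

2 intersection points


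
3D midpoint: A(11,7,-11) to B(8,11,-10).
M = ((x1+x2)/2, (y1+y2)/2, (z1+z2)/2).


Mx = (11+8)/2 = 9.5000
My = (7+11)/2 = 9.0000
Mz = (-11- 10)/2 = -10.5000

M = (9.5000, 9.0000, -10.5000)


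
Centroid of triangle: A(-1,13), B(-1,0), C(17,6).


Gx = (-1- 1+17)/3 = 15/3 = 5.0000
Gy = (13+0+6)/3 = 19/3 = 6.3333

G = (5.0000, 6.3333)


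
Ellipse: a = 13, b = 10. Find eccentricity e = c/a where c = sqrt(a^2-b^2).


c = sqrt(169-100) = sqrt(69) = 8.3066
e = c/a = sqrt(69)/13 = 0.6390

e = 0.6390


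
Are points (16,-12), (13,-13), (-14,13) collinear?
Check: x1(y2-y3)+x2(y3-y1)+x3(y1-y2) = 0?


16*(-13-13) + 13*(13+ 12) - 14*(-12+ 13)
= -416 + 325 - 14 = -105

No, not collinear (determinant = -105)


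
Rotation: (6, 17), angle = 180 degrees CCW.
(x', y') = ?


cos(180) = -1, sin(180) = 0
x' = 6*(-1) - 17*0 = -6
y' = 6*0 + 17*(-1) = -17

(-6, -17)


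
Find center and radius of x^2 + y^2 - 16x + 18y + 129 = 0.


h = -D/2 = 16/2 = 8
k = -E/2 = -18/2 = -9
r^2 = h^2 + k^2 - F = 64 + 81 - 129 = 16
r = 4

Center (8, -9), radius = 4


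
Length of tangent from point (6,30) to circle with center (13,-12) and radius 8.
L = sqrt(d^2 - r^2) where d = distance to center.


d = sqrt((6-13)^2 + (30+ 12)^2) = sqrt(49+1764) = 42.5793
L = sqrt(1813.0000 - 64) = sqrt(1749.0000) = 41.8210

41.8210


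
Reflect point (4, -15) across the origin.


Reflection rule for origin: (-x, -y)
(4, -15) -> (-4, 15)

(-4, 15)


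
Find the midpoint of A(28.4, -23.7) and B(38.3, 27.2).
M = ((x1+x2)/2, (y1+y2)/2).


Mx = (28.4 + 38.3)/2 = 66.7/2 = 33.3500
My = (-23.7 + 27.2)/2 = 3.5/2 = 1.7500

(33.3500, 1.7500)


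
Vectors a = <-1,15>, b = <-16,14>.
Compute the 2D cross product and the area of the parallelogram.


cross = -1*14 - 15*(-16) = -14 + 240 = 226
Parallelogram area = |226| = 226

cross = 226, parallelogram area = 226


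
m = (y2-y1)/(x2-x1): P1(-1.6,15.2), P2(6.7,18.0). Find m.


dy = 18.0 - 15.2 = 2.8
dx = 6.7 + 1.6 = 8.3
m = 2.8/8.3 = 0.3373

m = 0.3373


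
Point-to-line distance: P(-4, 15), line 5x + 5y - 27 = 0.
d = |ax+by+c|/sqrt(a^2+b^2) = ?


|5*(-4) + 5*15 - 27| = |28| = 28
sqrt(25 + 25) = sqrt(50) = 7.0711
d = 28/sqrt(50) = 3.9598

3.9598


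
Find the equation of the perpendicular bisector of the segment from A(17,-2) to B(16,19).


Midpoint = (16.5, 8.5)
Slope of AB = dy/dx = 21/(-1) = -21.0000
Perp slope = -dx/dy = 1/21 = 0.0476
b = My - (perp slope)*Mx = 8.5 + (-1*16.5)/21 = 8.5 - 0.7857 = 7.7143

y = 0.0476x + 7.7143


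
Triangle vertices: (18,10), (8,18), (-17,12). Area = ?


18*(18-12) = 108
8*(12-10) = 16
-17*(10-18) = 136
sum = 260
Area = |260|/2 = 130.0000

130.0000 sq units


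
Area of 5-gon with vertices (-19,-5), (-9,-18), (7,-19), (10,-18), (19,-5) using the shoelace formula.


sum(xi*y_{i+1}) = -19*(-18) - 9*(-19) + 7*(-18) + 10*(-5) + 19*(-5) = 242
sum(yi*x_{i+1}) = -5*(-9) - 18*7 - 19*10 - 18*19 - 5*(-19) = -518
Area = |242 + 518|/2 = 760/2 = 380.0000

380.0000 sq units


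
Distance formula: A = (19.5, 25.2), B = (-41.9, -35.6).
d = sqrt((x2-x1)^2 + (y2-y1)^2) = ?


dx = -41.9 - 19.5 = -61.4
dy = -35.6 - 25.2 = -60.8
d = sqrt(3769.96 + 3696.64) = sqrt(7466.6) = 86.4095

86.4095


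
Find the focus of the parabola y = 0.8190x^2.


a = 0.8190
4a = 3.2760
focus = (0, 1/3.2760) = (0, 0.3053)

Focus = (0, 0.3053)


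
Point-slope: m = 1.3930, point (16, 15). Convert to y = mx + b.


y - 15 = 1.3930(x - 16)
y = 1.3930x + 15 - 1.3930*16
y = 1.3930x - 7.2880

y = 1.3930x - 7.2880


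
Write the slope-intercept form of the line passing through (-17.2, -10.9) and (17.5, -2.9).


m = (8.0)/(34.7) = 0.2305
b = y1 - m*x1 = -10.9 - (8.0*(-17.2))/(34.7) = -10.9 + 3.9654 = -6.9346

y = 0.2305x - 6.9346


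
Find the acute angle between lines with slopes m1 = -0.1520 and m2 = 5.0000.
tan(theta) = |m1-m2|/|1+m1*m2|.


m1-m2 = -5.152
1+m1*m2 = 0.24
tan(theta) = |-5.152/0.24| = 21.466667
theta = arctan(|-5.152/0.24|) = 87.3329 degrees (acute angle)

87.3329 degrees


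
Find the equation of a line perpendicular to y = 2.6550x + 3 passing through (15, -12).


Perpendicular slope = -1/m1 = -1/2.6550 = -0.3766
b2 = y0 - m2*x0 = -12 + 15/2.6550 = -12 + 5.6497 = -6.3503

y = -0.3766x - 6.3503


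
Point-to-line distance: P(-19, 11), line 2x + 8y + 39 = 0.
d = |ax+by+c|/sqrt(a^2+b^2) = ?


|2*(-19) + 8*11 + 39| = |89| = 89
sqrt(4 + 64) = sqrt(68) = 8.2462
d = 89/sqrt(68) = 10.7928

10.7928


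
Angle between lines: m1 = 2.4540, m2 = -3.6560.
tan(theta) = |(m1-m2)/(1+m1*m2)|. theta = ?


m1-m2 = 6.11
1+m1*m2 = -7.971824
tan(theta) = |6.11/(-7.971824)| = 0.766449
theta = arctan(|6.11/(-7.971824)|) = 37.4683 degrees (acute angle)

37.4683 degrees


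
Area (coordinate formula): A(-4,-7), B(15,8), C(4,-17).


-4*(8+ 17) = -100
15*(-17+ 7) = -150
4*(-7-8) = -60
sum = -310
Area = |-310|/2 = 155.0000

155.0000 sq units


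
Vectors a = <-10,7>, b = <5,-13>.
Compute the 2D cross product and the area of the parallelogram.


cross = -10*(-13) - 7*5 = 130 - 35 = 95
Parallelogram area = |95| = 95

cross = 95, parallelogram area = 95


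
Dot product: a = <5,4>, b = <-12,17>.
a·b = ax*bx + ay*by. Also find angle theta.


a·b = 5*(-12) + 4*17 = -60 + 68 = 8
|a| = sqrt(25+16) = 6.4031
|b| = sqrt(144+289) = 20.8087
cos(theta) = 8/(sqrt(41)*sqrt(433)) = 8/sqrt(17753) = 0.060042
theta = arccos(8/sqrt(17753)) = 86.5578 degrees

a·b = 8, theta = 86.5578 deg


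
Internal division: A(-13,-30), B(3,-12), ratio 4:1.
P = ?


Px = (4*3 + 1*(-13))/5 = -1/5 = -0.2000
Py = (4*(-12) + 1*(-30))/5 = -78/5 = -15.6000

P = (-0.2000, -15.6000)


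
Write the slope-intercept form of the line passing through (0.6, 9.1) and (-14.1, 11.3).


m = (2.2)/(-14.7) = -0.1497
b = y1 - m*x1 = 9.1 - (2.2*0.6)/(-14.7) = 9.1 + 0.0898 = 9.1898

y = -0.1497x + 9.1898


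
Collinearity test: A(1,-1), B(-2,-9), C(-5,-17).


1*(-9+ 17) - 2*(-17+ 1) - 5*(-1+ 9)
= 8 + 32 - 40 = 0

Yes, collinear (determinant = 0)


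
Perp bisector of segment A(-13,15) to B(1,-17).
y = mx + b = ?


Midpoint = (-6, -1)
Slope of AB = dy/dx = -32/14 = -2.2857
Perp slope = -dx/dy = 14/32 = 0.4375
b = My - (perp slope)*Mx = -1 + (14*(-6))/(-32) = -1 + 2.6250 = 1.6250

y = 0.4375x + 1.6250


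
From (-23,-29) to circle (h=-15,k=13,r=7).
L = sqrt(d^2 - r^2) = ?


d = sqrt((-23+ 15)^2 + (-29-13)^2) = sqrt(64+1764) = 42.7551
L = sqrt(1828.0000 - 49) = sqrt(1779.0000) = 42.1782

42.1782


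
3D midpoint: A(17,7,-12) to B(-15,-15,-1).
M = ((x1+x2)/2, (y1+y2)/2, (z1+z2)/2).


Mx = (17- 15)/2 = 1.0000
My = (7- 15)/2 = -4.0000
Mz = (-12- 1)/2 = -6.5000

M = (1.0000, -4.0000, -6.5000)


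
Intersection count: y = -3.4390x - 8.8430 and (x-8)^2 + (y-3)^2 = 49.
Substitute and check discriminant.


Substitute y = -3.4390x - 8.8430: (x-8)^2 + (-3.4390x- 8.8430-3)^2 = 49
Expand to Ax^2 + Bx + C = 0, where b-k = -11.843
A = 1+m^2 = 12.826721
B = 2(m(b-k) - h) = 2(-3.4390*(-11.843) - 8) = 65.456154
C = h^2 + (b-k)^2 - r^2 = 64 + 140.256649 - 49 = 155.256649
disc = B^2-4AC = 4284.5081 - 7965.7349 = -3681.2268
disc < 0

0 intersection points


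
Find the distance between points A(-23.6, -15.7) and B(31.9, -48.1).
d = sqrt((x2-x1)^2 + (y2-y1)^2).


dx = 31.9 + 23.6 = 55.5
dy = -48.1 + 15.7 = -32.4
d = sqrt(3080.25 + 1049.76) = sqrt(4130.01) = 64.2652

64.2652


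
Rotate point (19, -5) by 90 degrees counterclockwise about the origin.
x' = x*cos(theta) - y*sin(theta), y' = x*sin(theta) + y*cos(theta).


cos(90) = 0, sin(90) = 1
x' = 19*0 + 5*1 = 5
y' = 19*1 - 5*0 = 19

(5, 19)


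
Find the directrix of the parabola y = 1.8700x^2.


a = 1.8700
1/(4a) = 0.1337
directrix: y = -0.1337 = -0.1337

y = -0.1337


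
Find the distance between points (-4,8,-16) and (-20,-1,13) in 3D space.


dx=-16, dy=-9, dz=29
d = sqrt(256+81+841) = sqrt(1178) = 34.3220

34.3220


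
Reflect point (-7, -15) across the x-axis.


Reflection rule for x-axis: (x, -y)
(-7, -15) -> (-7, 15)

(-7, 15)


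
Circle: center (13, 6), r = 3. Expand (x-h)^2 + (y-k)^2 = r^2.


(x-13)^2 + (y-6)^2 = 3^2
D = -2h = -26, E = -2k = -12
F = h^2+k^2-r^2 = 169+36-9 = 196

x^2 + y^2 - 26x - 12y + 196 = 0


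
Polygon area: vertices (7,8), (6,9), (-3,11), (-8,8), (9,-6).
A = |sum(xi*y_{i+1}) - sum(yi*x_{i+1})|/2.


sum(xi*y_{i+1}) = 7*9 + 6*11 - 3*8 - 8*(-6) + 9*8 = 225
sum(yi*x_{i+1}) = 8*6 + 9*(-3) + 11*(-8) + 8*9 - 6*7 = -37
Area = |225 + 37|/2 = 262/2 = 131.0000

131.0000 sq units


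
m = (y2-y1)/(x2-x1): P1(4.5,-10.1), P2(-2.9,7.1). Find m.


dy = 7.1 + 10.1 = 17.2
dx = -2.9 - 4.5 = -7.4
m = 17.2/(-7.4) = -2.3243

m = -2.3243


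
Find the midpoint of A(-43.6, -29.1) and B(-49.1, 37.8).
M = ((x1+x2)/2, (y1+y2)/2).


Mx = (-43.6 - 49.1)/2 = -92.7/2 = -46.3500
My = (-29.1 + 37.8)/2 = 8.7/2 = 4.3500

(-46.3500, 4.3500)


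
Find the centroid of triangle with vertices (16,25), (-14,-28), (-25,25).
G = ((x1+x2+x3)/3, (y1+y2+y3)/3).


Gx = (16- 14- 25)/3 = -23/3 = -7.6667
Gy = (25- 28+25)/3 = 22/3 = 7.3333

G = (-7.6667, 7.3333)


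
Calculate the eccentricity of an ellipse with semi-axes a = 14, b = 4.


c = sqrt(196-16) = sqrt(180) = 13.4164
e = c/a = sqrt(180)/14 = 0.9583

e = 0.9583


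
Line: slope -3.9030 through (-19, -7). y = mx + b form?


y + 7 = -3.9030(x + 19)
y = -3.9030x - 7 + 3.9030*(-19)
y = -3.9030x - 81.1570

y = -3.9030x - 81.1570


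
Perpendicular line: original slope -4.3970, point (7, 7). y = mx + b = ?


Perpendicular slope = -1/m1 = -1/(-4.3970) = 0.2274
b2 = y0 - m2*x0 = 7 + 7/(-4.3970) = 7 - 1.5920 = 5.4080

y = 0.2274x + 5.4080


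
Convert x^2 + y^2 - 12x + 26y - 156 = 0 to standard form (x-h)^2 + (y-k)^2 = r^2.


h = -D/2 = 12/2 = 6
k = -E/2 = -26/2 = -13
r^2 = h^2 + k^2 - F = 36 + 169 + 156 = 361
r = 19

Center (6, -13), radius = 19


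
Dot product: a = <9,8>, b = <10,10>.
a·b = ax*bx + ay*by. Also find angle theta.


a·b = 9*10 + 8*10 = 90 + 80 = 170
|a| = sqrt(81+64) = 12.0416
|b| = sqrt(100+100) = 14.1421
cos(theta) = 170/(sqrt(145)*sqrt(200)) = 170/sqrt(29000) = 0.998274
theta = arccos(170/sqrt(29000)) = 3.3665 degrees

a·b = 170, theta = 3.3665 deg


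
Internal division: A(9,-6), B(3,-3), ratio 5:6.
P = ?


Px = (5*3 + 6*9)/11 = 69/11 = 6.2727
Py = (5*(-3) + 6*(-6))/11 = -51/11 = -4.6364

P = (6.2727, -4.6364)


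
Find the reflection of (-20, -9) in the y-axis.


Reflection rule for y-axis: (-x, y)
(-20, -9) -> (20, -9)

(20, -9)


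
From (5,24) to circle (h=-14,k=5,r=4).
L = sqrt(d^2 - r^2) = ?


d = sqrt((5+ 14)^2 + (24-5)^2) = sqrt(361+361) = 26.8701
L = sqrt(722.0000 - 16) = sqrt(706.0000) = 26.5707

26.5707


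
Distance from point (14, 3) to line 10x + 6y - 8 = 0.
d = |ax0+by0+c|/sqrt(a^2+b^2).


|10*14 + 6*3 - 8| = |150| = 150
sqrt(100 + 36) = sqrt(136) = 11.6619
d = 150/sqrt(136) = 12.8624

12.8624


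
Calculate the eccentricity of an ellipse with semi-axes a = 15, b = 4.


c = sqrt(225-16) = sqrt(209) = 14.4568
e = c/a = sqrt(209)/15 = 0.9638

e = 0.9638


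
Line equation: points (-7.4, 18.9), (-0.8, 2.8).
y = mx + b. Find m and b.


m = (-16.1)/(6.6) = -2.4394
b = y1 - m*x1 = 18.9 - (-16.1*(-7.4))/(6.6) = 18.9 - 18.0515 = 0.8485

y = -2.4394x + 0.8485


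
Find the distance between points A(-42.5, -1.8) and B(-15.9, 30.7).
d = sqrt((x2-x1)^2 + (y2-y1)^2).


dx = -15.9 + 42.5 = 26.6
dy = 30.7 + 1.8 = 32.5
d = sqrt(707.56 + 1056.25) = sqrt(1763.81) = 41.9977

41.9977


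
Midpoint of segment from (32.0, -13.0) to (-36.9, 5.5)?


Mx = (32.0 - 36.9)/2 = -4.9/2 = -2.4500
My = (-13.0 + 5.5)/2 = -7.5/2 = -3.7500

(-2.4500, -3.7500)


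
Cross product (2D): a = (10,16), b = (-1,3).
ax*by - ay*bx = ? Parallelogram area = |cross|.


cross = 10*3 - 16*(-1) = 30 + 16 = 46
Parallelogram area = |46| = 46

cross = 46, parallelogram area = 46


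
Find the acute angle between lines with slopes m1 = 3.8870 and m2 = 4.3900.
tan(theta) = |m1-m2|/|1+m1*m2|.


m1-m2 = -0.503
1+m1*m2 = 18.06393
tan(theta) = |-0.503/18.06393| = 0.027846
theta = arctan(|-0.503/18.06393|) = 1.5950 degrees (acute angle)

1.5950 degrees


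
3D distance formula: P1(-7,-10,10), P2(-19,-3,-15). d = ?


dx=-12, dy=7, dz=-25
d = sqrt(144+49+625) = sqrt(818) = 28.6007

28.6007


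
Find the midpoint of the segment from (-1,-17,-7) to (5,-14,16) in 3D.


Mx = (-1+5)/2 = 2.0000
My = (-17- 14)/2 = -15.5000
Mz = (-7+16)/2 = 4.5000

M = (2.0000, -15.5000, 4.5000)


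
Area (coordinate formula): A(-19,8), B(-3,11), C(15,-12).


-19*(11+ 12) = -437
-3*(-12-8) = 60
15*(8-11) = -45
sum = -422
Area = |-422|/2 = 211.0000

211.0000 sq units


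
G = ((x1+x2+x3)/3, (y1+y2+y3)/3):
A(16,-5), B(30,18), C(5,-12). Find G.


Gx = (16+30+5)/3 = 51/3 = 17.0000
Gy = (-5+18- 12)/3 = 1/3 = 0.3333

G = (17.0000, 0.3333)


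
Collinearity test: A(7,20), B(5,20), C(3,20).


7*(20-20) + 5*(20-20) + 3*(20-20)
= 0 + 0 + 0 = 0

Yes, collinear (determinant = 0)


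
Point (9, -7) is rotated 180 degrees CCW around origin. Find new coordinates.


cos(180) = -1, sin(180) = 0
x' = 9*(-1) + 7*0 = -9
y' = 9*0 - 7*(-1) = 7

(-9, 7)


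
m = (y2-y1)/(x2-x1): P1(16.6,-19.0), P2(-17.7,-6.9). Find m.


dy = -6.9 + 19.0 = 12.1
dx = -17.7 - 16.6 = -34.3
m = 12.1/(-34.3) = -0.3528

m = -0.3528


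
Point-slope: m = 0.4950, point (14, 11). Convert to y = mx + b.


y - 11 = 0.4950(x - 14)
y = 0.4950x + 11 - 0.4950*14
y = 0.4950x + 4.0700

y = 0.4950x + 4.0700


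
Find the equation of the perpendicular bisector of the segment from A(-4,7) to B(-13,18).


Midpoint = (-8.5, 12.5)
Slope of AB = dy/dx = 11/(-9) = -1.2222
Perp slope = -dx/dy = 9/11 = 0.8182
b = My - (perp slope)*Mx = 12.5 + (-9*(-8.5))/11 = 12.5 + 6.9545 = 19.4545

y = 0.8182x + 19.4545


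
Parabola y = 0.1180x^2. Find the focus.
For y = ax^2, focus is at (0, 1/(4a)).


a = 0.1180
4a = 0.4720
focus = (0, 1/0.4720) = (0, 2.1186)

Focus = (0, 2.1186)


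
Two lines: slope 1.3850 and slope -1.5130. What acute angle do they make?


m1-m2 = 2.898
1+m1*m2 = -1.095505
tan(theta) = |2.898/(-1.095505)| = 2.645355
theta = arctan(|2.898/(-1.095505)|) = 69.2924 degrees (acute angle)

69.2924 degrees


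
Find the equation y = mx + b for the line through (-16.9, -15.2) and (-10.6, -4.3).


m = (10.9)/(6.3) = 1.7302
b = y1 - m*x1 = -15.2 - (10.9*(-16.9))/(6.3) = -15.2 + 29.2397 = 14.0397

y = 1.7302x + 14.0397


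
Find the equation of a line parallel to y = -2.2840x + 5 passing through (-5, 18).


Parallel lines have equal slopes.
m2 = -2.2840
b2 = 18 + 2.2840*(-5) = 6.5800

y = -2.2840x + 6.5800


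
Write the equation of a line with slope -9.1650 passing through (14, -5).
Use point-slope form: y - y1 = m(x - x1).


y + 5 = -9.1650(x - 14)
y = -9.1650x - 5 + 9.1650*14
y = -9.1650x + 123.3100

y = -9.1650x + 123.3100


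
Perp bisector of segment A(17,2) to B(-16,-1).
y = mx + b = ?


Midpoint = (0.5, 0.5)
Slope of AB = dy/dx = -3/(-33) = 0.0909
Perp slope = -dx/dy = -33/3 = -11.0000
b = My - (perp slope)*Mx = 0.5 + (-33*0.5)/(-3) = 0.5 + 5.5000 = 6.0000

y = -11.0000x + 6.0000


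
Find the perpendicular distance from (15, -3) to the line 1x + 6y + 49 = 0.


|1*15 + 6*(-3) + 49| = |46| = 46
sqrt(1 + 36) = sqrt(37) = 6.0828
d = 46/sqrt(37) = 7.5624

7.5624


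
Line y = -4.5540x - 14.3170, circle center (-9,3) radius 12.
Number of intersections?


Substitute y = -4.5540x - 14.3170: (x+ 9)^2 + (-4.5540x- 14.3170-3)^2 = 144
Expand to Ax^2 + Bx + C = 0, where b-k = -17.317
A = 1+m^2 = 21.738916
B = 2(m(b-k) - h) = 2(-4.5540*(-17.317) + 9) = 175.723236
C = h^2 + (b-k)^2 - r^2 = 81 + 299.878489 - 144 = 236.878489
disc = B^2-4AC = 30878.6557 - 20597.9263 = 10280.7294
disc > 0

2 intersection points


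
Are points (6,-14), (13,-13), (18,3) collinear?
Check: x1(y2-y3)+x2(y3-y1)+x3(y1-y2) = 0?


6*(-13-3) + 13*(3+ 14) + 18*(-14+ 13)
= -96 + 221 - 18 = 107

No, not collinear (determinant = 107)


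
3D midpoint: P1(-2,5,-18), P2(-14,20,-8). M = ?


Mx = (-2- 14)/2 = -8.0000
My = (5+20)/2 = 12.5000
Mz = (-18- 8)/2 = -13.0000

M = (-8.0000, 12.5000, -13.0000)


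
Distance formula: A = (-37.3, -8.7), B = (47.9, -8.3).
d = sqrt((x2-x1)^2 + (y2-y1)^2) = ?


dx = 47.9 + 37.3 = 85.2
dy = -8.3 + 8.7 = 0.4
d = sqrt(7259.04 + 0.16) = sqrt(7259.2) = 85.2009

85.2009


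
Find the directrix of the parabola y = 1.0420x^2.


a = 1.0420
1/(4a) = 0.2399
directrix: y = -0.2399 = -0.2399

y = -0.2399


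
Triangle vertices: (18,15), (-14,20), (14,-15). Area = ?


18*(20+ 15) = 630
-14*(-15-15) = 420
14*(15-20) = -70
sum = 980
Area = |980|/2 = 490.0000

490.0000 sq units


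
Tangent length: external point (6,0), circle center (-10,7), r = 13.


d = sqrt((6+ 10)^2 + (0-7)^2) = sqrt(256+49) = 17.4642
L = sqrt(305.0000 - 169) = sqrt(136.0000) = 11.6619

11.6619


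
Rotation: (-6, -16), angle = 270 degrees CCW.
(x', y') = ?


cos(270) = 0, sin(270) = -1
x' = -6*0 + 16*(-1) = -16
y' = -6*(-1) - 16*0 = 6

(-16, 6)


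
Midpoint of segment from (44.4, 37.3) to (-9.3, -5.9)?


Mx = (44.4 - 9.3)/2 = 35.1/2 = 17.5500
My = (37.3 - 5.9)/2 = 31.4/2 = 15.7000

(17.5500, 15.7000)


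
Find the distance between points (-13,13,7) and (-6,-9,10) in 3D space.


dx=7, dy=-22, dz=3
d = sqrt(49+484+9) = sqrt(542) = 23.2809

23.2809


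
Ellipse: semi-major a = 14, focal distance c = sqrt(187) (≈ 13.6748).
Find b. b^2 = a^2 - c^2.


b^2 = 14^2 - (sqrt(187))^2 = 196 - 187 = 9
b = sqrt(9) = 3

b = 3


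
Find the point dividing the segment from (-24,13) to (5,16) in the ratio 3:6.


Px = (3*5 + 6*(-24))/9 = -129/9 = -14.3333
Py = (3*16 + 6*13)/9 = 126/9 = 14.0000

P = (-14.3333, 14.0000)


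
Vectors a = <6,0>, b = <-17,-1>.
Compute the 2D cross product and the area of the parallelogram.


cross = 6*(-1) - 0*(-17) = -6 - 0 = -6
Parallelogram area = |-6| = 6

cross = -6, parallelogram area = 6


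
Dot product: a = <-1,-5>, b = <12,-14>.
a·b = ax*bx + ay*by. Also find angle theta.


a·b = -1*12 - 5*(-14) = -12 + 70 = 58
|a| = sqrt(1+25) = 5.0990
|b| = sqrt(144+196) = 18.4391
cos(theta) = 58/(sqrt(26)*sqrt(340)) = 58/sqrt(8840) = 0.616882
theta = arccos(58/sqrt(8840)) = 51.9112 degrees

a·b = 58, theta = 51.9112 deg


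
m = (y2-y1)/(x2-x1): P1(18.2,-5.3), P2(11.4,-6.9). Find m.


dy = -6.9 + 5.3 = -1.6
dx = 11.4 - 18.2 = -6.8
m = -1.6/(-6.8) = 0.2353

m = 0.2353


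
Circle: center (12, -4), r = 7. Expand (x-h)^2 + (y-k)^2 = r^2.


(x-12)^2 + (y+ 4)^2 = 7^2
D = -2h = -24, E = -2k = 8
F = h^2+k^2-r^2 = 144+16-49 = 111

x^2 + y^2 - 24x + 8y + 111 = 0


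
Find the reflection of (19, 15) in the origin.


Reflection rule for origin: (-x, -y)
(19, 15) -> (-19, -15)

(-19, -15)


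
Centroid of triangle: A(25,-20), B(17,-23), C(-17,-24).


Gx = (25+17- 17)/3 = 25/3 = 8.3333
Gy = (-20- 23- 24)/3 = -67/3 = -22.3333

G = (8.3333, -22.3333)


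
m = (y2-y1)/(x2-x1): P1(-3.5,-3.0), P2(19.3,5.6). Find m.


dy = 5.6 + 3.0 = 8.6
dx = 19.3 + 3.5 = 22.8
m = 8.6/22.8 = 0.3772

m = 0.3772


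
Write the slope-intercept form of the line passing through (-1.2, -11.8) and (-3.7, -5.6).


m = (6.2)/(-2.5) = -2.4800
b = y1 - m*x1 = -11.8 - (6.2*(-1.2))/(-2.5) = -11.8 - 2.9760 = -14.7760

y = -2.4800x - 14.7760


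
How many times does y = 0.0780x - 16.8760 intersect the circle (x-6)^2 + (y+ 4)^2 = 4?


Substitute y = 0.0780x - 16.8760: (x-6)^2 + (0.0780x- 16.8760+ 4)^2 = 4
Expand to Ax^2 + Bx + C = 0, where b-k = -12.876
A = 1+m^2 = 1.006084
B = 2(m(b-k) - h) = 2(0.0780*(-12.876) - 6) = -14.008656
C = h^2 + (b-k)^2 - r^2 = 36 + 165.791376 - 4 = 197.791376
disc = B^2-4AC = 196.2424 - 795.9790 = -599.7366
disc < 0

0 intersection points


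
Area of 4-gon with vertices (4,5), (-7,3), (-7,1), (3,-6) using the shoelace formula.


sum(xi*y_{i+1}) = 4*3 - 7*1 - 7*(-6) + 3*5 = 62
sum(yi*x_{i+1}) = 5*(-7) + 3*(-7) + 1*3 - 6*4 = -77
Area = |62 + 77|/2 = 139/2 = 69.5000

69.5000 sq units


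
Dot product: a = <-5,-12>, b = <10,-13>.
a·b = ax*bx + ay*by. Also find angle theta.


a·b = -5*10 - 12*(-13) = -50 + 156 = 106
|a| = sqrt(25+144) = 13.0000
|b| = sqrt(100+169) = 16.4012
cos(theta) = 106/(sqrt(169)*sqrt(269)) = 106/sqrt(45461) = 0.497149
theta = arccos(106/sqrt(45461)) = 60.1885 degrees

a·b = 106, theta = 60.1885 deg


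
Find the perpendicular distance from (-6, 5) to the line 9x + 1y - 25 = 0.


|9*(-6) + 1*5 - 25| = |-74| = 74
sqrt(81 + 1) = sqrt(82) = 9.0554
d = 74/sqrt(82) = 8.1719

8.1719


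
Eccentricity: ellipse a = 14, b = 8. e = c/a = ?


c = sqrt(196-64) = sqrt(132) = 11.4891
e = c/a = sqrt(132)/14 = 0.8207

e = 0.8207


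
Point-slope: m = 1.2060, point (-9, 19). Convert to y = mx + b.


y - 19 = 1.2060(x + 9)
y = 1.2060x + 19 - 1.2060*(-9)
y = 1.2060x + 29.8540

y = 1.2060x + 29.8540


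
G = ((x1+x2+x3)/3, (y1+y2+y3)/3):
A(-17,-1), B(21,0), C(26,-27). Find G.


Gx = (-17+21+26)/3 = 30/3 = 10.0000
Gy = (-1+0- 27)/3 = -28/3 = -9.3333

G = (10.0000, -9.3333)


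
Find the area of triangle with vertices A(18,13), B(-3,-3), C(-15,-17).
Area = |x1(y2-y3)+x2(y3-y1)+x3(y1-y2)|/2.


18*(-3+ 17) = 252
-3*(-17-13) = 90
-15*(13+ 3) = -240
sum = 102
Area = |102|/2 = 51.0000

51.0000 sq units


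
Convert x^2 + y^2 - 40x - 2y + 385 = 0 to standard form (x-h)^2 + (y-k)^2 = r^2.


h = -D/2 = 40/2 = 20
k = -E/2 = 2/2 = 1
r^2 = h^2 + k^2 - F = 400 + 1 - 385 = 16
r = 4

Center (20, 1), radius = 4


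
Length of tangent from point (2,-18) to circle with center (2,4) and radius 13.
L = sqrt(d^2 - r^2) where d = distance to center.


d = sqrt((2-2)^2 + (-18-4)^2) = sqrt(0+484) = 22.0000
L = sqrt(484.0000 - 169) = sqrt(315.0000) = 17.7482

17.7482


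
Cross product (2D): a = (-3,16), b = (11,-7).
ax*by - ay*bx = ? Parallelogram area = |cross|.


cross = -3*(-7) - 16*11 = 21 - 176 = -155
Parallelogram area = |-155| = 155

cross = -155, parallelogram area = 155


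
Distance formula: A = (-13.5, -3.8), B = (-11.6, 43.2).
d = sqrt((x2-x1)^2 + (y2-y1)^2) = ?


dx = -11.6 + 13.5 = 1.9
dy = 43.2 + 3.8 = 47.0
d = sqrt(3.61 + 2209.0) = sqrt(2212.61) = 47.0384

47.0384


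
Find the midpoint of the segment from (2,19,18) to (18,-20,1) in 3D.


Mx = (2+18)/2 = 10.0000
My = (19- 20)/2 = -0.5000
Mz = (18+1)/2 = 9.5000

M = (10.0000, -0.5000, 9.5000)


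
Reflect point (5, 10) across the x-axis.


Reflection rule for x-axis: (x, -y)
(5, 10) -> (5, -10)

(5, -10)


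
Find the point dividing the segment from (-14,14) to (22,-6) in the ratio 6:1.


Px = (6*22 + 1*(-14))/7 = 118/7 = 16.8571
Py = (6*(-6) + 1*14)/7 = -22/7 = -3.1429

P = (16.8571, -3.1429)


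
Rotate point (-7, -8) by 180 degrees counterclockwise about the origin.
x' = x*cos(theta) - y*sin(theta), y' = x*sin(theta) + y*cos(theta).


cos(180) = -1, sin(180) = 0
x' = -7*(-1) + 8*0 = 7
y' = -7*0 - 8*(-1) = 8

(7, 8)


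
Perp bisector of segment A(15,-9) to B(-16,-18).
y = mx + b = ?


Midpoint = (-0.5, -13.5)
Slope of AB = dy/dx = -9/(-31) = 0.2903
Perp slope = -dx/dy = -31/9 = -3.4444
b = My - (perp slope)*Mx = -13.5 + (-31*(-0.5))/(-9) = -13.5 - 1.7222 = -15.2222

y = -3.4444x - 15.2222


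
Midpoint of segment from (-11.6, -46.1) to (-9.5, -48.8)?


Mx = (-11.6 - 9.5)/2 = -21.1/2 = -10.5500
My = (-46.1 - 48.8)/2 = -94.9/2 = -47.4500

(-10.5500, -47.4500)


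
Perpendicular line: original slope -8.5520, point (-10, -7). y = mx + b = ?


Perpendicular slope = -1/m1 = -1/(-8.5520) = 0.1169
b2 = y0 - m2*x0 = -7 - 10/(-8.5520) = -7 + 1.1693 = -5.8307

y = 0.1169x - 5.8307


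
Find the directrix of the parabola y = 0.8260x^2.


a = 0.8260
1/(4a) = 0.3027
directrix: y = -0.3027 = -0.3027

y = -0.3027


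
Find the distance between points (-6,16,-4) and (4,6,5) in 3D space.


dx=10, dy=-10, dz=9
d = sqrt(100+100+81) = sqrt(281) = 16.7631

16.7631


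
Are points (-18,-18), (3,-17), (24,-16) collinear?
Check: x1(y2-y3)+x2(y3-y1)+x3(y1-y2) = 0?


-18*(-17+ 16) + 3*(-16+ 18) + 24*(-18+ 17)
= 18 + 6 - 24 = 0

Yes, collinear (determinant = 0)


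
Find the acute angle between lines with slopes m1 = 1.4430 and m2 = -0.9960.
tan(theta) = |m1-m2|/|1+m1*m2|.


m1-m2 = 2.439
1+m1*m2 = -0.437228
tan(theta) = |2.439/(-0.437228)| = 5.578325
theta = arctan(|2.439/(-0.437228)|) = 79.8368 degrees (acute angle)

79.8368 degrees


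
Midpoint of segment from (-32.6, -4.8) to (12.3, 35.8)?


Mx = (-32.6 + 12.3)/2 = -20.3/2 = -10.1500
My = (-4.8 + 35.8)/2 = 31/2 = 15.5000

(-10.1500, 15.5000)


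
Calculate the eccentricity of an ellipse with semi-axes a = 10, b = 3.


c = sqrt(100-9) = sqrt(91) = 9.5394
e = c/a = sqrt(91)/10 = 0.9539

e = 0.9539


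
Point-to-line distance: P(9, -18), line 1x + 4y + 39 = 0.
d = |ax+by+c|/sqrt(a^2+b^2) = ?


|1*9 + 4*(-18) + 39| = |-24| = 24
sqrt(1 + 16) = sqrt(17) = 4.1231
d = 24/sqrt(17) = 5.8209

5.8209


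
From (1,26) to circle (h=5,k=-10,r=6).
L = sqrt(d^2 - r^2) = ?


d = sqrt((1-5)^2 + (26+ 10)^2) = sqrt(16+1296) = 36.2215
L = sqrt(1312.0000 - 36) = sqrt(1276.0000) = 35.7211

35.7211


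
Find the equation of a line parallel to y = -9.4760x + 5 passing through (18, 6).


Parallel lines have equal slopes.
m2 = -9.4760
b2 = 6 + 9.4760*18 = 176.5680

y = -9.4760x + 176.5680


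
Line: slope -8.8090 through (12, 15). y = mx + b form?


y - 15 = -8.8090(x - 12)
y = -8.8090x + 15 + 8.8090*12
y = -8.8090x + 120.7080

y = -8.8090x + 120.7080


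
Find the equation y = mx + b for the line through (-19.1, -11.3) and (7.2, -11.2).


m = (0.1)/(26.3) = 0.0038
b = y1 - m*x1 = -11.3 - (0.1*(-19.1))/(26.3) = -11.3 + 0.0726 = -11.2274

y = 0.0038x - 11.2274


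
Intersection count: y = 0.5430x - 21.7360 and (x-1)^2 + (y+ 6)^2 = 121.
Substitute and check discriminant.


Substitute y = 0.5430x - 21.7360: (x-1)^2 + (0.5430x- 21.7360+ 6)^2 = 121
Expand to Ax^2 + Bx + C = 0, where b-k = -15.736
A = 1+m^2 = 1.294849
B = 2(m(b-k) - h) = 2(0.5430*(-15.736) - 1) = -19.089296
C = h^2 + (b-k)^2 - r^2 = 1 + 247.621696 - 121 = 127.621696
disc = B^2-4AC = 364.4012 - 661.0033 = -296.6021
disc < 0

0 intersection points


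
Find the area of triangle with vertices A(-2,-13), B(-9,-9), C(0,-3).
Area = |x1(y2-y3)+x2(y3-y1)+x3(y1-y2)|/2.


-2*(-9+ 3) = 12
-9*(-3+ 13) = -90
0*(-13+ 9) = 0
sum = -78
Area = |-78|/2 = 39.0000

39.0000 sq units


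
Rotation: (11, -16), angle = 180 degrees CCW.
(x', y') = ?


cos(180) = -1, sin(180) = 0
x' = 11*(-1) + 16*0 = -11
y' = 11*0 - 16*(-1) = 16

(-11, 16)


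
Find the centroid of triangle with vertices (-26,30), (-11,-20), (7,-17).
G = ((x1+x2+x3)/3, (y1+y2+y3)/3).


Gx = (-26- 11+7)/3 = -30/3 = -10.0000
Gy = (30- 20- 17)/3 = -7/3 = -2.3333

G = (-10.0000, -2.3333)


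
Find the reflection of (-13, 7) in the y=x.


Reflection rule for y=x: (y, x)
(-13, 7) -> (7, -13)

(7, -13)


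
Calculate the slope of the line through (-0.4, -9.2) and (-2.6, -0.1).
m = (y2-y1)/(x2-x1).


dy = -0.1 + 9.2 = 9.1
dx = -2.6 + 0.4 = -2.2
m = 9.1/(-2.2) = -4.1364

m = -4.1364


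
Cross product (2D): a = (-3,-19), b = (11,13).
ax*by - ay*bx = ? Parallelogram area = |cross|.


cross = -3*13 + 19*11 = -39 + 209 = 170
Parallelogram area = |170| = 170

cross = 170, parallelogram area = 170


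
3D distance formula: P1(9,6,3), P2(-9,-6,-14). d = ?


dx=-18, dy=-12, dz=-17
d = sqrt(324+144+289) = sqrt(757) = 27.5136

27.5136


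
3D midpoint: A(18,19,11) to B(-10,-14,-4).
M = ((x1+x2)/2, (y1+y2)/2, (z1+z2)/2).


Mx = (18- 10)/2 = 4.0000
My = (19- 14)/2 = 2.5000
Mz = (11- 4)/2 = 3.5000

M = (4.0000, 2.5000, 3.5000)


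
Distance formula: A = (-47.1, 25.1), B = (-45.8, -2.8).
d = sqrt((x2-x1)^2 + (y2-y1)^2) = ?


dx = -45.8 + 47.1 = 1.3
dy = -2.8 - 25.1 = -27.9
d = sqrt(1.69 + 778.41) = sqrt(780.1) = 27.9303

27.9303


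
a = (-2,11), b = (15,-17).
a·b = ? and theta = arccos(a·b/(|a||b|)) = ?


a·b = -2*15 + 11*(-17) = -30 - 187 = -217
|a| = sqrt(4+121) = 11.1803
|b| = sqrt(225+289) = 22.6716
cos(theta) = -217/(sqrt(125)*sqrt(514)) = -217/sqrt(64250) = -0.856097
theta = arccos(-217/sqrt(64250)) = 148.8812 degrees

a·b = -217, theta = 148.8812 deg


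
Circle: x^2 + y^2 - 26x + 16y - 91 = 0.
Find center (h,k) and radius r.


h = -D/2 = 26/2 = 13
k = -E/2 = -16/2 = -8
r^2 = h^2 + k^2 - F = 169 + 64 + 91 = 324
r = 18

Center (13, -8), radius = 18


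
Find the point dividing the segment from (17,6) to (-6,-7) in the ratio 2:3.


Px = (2*(-6) + 3*17)/5 = 39/5 = 7.8000
Py = (2*(-7) + 3*6)/5 = 4/5 = 0.8000

P = (7.8000, 0.8000)


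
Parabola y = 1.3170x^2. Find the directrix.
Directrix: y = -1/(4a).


a = 1.3170
1/(4a) = 0.1898
directrix: y = -0.1898 = -0.1898

y = -0.1898


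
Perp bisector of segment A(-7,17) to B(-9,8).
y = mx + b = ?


Midpoint = (-8, 12.5)
Slope of AB = dy/dx = -9/(-2) = 4.5000
Perp slope = -dx/dy = -2/9 = -0.2222
b = My - (perp slope)*Mx = 12.5 + (-2*(-8))/(-9) = 12.5 - 1.7778 = 10.7222

y = -0.2222x + 10.7222


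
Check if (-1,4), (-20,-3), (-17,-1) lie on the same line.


-1*(-3+ 1) - 20*(-1-4) - 17*(4+ 3)
= 2 + 100 - 119 = -17

No, not collinear (determinant = -17)


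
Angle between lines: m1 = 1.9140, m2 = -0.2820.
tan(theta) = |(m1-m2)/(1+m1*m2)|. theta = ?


m1-m2 = 2.196
1+m1*m2 = 0.460252
tan(theta) = |2.196/0.460252| = 4.771299
theta = arctan(|2.196/0.460252|) = 78.1629 degrees (acute angle)

78.1629 degrees
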